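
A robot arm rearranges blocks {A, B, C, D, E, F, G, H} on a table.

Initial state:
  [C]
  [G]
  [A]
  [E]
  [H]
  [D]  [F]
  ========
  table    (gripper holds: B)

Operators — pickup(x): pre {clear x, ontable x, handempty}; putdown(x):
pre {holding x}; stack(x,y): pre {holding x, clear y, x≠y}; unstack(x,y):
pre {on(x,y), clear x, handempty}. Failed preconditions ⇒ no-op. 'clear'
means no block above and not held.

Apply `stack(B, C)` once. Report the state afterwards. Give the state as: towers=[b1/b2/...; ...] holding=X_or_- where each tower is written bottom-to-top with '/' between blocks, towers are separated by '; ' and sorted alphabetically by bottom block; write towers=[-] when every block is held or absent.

towers=[D/H/E/A/G/C/B; F] holding=-

before: towers=[D/H/E/A/G/C; F] holding=B
pre[stack(B, C)]: holding(B) ok, clear(C) ok, B≠C ok
all met → apply stack(B, C)
after:  towers=[D/H/E/A/G/C/B; F] holding=-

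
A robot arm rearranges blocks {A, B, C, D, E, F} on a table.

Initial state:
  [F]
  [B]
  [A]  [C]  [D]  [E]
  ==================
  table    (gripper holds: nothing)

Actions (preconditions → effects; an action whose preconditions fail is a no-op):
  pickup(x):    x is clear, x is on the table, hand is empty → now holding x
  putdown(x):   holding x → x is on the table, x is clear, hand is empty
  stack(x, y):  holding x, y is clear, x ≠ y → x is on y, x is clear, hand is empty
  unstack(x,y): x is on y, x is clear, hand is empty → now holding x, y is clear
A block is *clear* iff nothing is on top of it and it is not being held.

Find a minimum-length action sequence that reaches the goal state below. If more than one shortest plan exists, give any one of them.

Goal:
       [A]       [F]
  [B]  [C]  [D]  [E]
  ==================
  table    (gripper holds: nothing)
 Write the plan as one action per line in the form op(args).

unstack(F, B)
stack(F, E)
unstack(B, A)
putdown(B)
pickup(A)
stack(A, C)

step 1 (unstack(F, B)): towers=[A/B; C; D; E] holding=F
step 2 (stack(F, E)): towers=[A/B; C; D; E/F] holding=-
step 3 (unstack(B, A)): towers=[A; C; D; E/F] holding=B
step 4 (putdown(B)): towers=[A; B; C; D; E/F] holding=-
step 5 (pickup(A)): towers=[B; C; D; E/F] holding=A
step 6 (stack(A, C)): towers=[B; C/A; D; E/F] holding=-
goal check: towers=[B; C/A; D; E/F] holding=- — reached (length 6, optimal by BFS)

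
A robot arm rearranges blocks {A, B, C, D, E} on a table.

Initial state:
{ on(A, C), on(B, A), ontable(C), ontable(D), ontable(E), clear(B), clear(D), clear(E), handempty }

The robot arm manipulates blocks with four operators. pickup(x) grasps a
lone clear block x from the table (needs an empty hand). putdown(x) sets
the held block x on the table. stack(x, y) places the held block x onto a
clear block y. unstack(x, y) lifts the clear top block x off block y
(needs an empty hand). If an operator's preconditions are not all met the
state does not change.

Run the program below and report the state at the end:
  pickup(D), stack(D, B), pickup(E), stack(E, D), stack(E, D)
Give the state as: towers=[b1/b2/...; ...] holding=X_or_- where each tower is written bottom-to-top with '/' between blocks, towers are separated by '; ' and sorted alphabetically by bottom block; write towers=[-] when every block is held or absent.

step 1 (pickup(D)): towers=[C/A/B; E] holding=D
step 2 (stack(D, B)): towers=[C/A/B/D; E] holding=-
step 3 (pickup(E)): towers=[C/A/B/D] holding=E
step 4 (stack(E, D)): towers=[C/A/B/D/E] holding=-
step 5 (stack(E, D)) [no-op]: towers=[C/A/B/D/E] holding=-

towers=[C/A/B/D/E] holding=-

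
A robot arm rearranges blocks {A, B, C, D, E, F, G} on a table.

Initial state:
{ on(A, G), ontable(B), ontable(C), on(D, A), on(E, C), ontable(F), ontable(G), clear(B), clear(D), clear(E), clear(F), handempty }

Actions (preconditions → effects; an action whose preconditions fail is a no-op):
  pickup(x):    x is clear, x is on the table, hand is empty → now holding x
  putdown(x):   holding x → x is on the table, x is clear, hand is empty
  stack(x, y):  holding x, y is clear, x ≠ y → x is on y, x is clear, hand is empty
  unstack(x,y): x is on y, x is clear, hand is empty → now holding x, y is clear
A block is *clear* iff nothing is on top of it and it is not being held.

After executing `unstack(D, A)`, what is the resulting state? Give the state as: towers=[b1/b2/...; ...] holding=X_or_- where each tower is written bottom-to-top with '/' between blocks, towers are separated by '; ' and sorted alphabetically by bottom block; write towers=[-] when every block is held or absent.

towers=[B; C/E; F; G/A] holding=D

before: towers=[B; C/E; F; G/A/D] holding=-
pre[unstack(D, A)]: on(D,A) yes, clear(D) yes, handempty yes
all met → apply unstack(D, A)
after:  towers=[B; C/E; F; G/A] holding=D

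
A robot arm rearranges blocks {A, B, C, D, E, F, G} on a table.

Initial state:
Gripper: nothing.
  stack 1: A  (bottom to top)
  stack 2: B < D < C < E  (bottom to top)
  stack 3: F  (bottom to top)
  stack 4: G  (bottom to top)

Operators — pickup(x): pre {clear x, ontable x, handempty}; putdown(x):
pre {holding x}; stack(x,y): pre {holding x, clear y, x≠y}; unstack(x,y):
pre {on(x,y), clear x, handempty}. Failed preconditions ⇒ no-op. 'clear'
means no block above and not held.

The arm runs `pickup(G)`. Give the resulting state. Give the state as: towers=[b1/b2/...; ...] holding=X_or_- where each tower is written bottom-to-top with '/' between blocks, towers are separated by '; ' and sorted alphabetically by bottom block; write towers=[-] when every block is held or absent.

before: towers=[A; B/D/C/E; F; G] holding=-
pre[pickup(G)]: clear(G) ok, ontable(G) ok, handempty ok
all met → apply pickup(G)
after:  towers=[A; B/D/C/E; F] holding=G

towers=[A; B/D/C/E; F] holding=G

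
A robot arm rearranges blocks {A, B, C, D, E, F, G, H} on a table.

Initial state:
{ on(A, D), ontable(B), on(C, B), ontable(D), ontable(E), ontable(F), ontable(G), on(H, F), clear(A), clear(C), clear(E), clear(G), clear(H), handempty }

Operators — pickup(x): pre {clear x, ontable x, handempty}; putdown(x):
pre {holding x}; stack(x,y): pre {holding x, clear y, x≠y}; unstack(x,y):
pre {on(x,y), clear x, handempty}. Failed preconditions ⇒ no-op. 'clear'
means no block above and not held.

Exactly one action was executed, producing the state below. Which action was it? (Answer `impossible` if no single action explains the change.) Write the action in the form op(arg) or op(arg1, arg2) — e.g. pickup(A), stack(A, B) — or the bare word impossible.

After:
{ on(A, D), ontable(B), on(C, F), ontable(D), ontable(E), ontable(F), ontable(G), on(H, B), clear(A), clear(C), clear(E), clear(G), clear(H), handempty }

target: towers=[B/H; D/A; E; F/C; G] holding=-
         pickup(G) → towers=[B/C; D/A; E; F/H] holding=G
     unstack(A, D) → towers=[B/C; D; E; F/H; G] holding=A
         pickup(E) → towers=[B/C; D/A; F/H; G] holding=E
     unstack(H, F) → towers=[B/C; D/A; E; F; G] holding=H
     unstack(C, B) → towers=[B; D/A; E; F/H; G] holding=C
none of the 5 applicable actions match → impossible

impossible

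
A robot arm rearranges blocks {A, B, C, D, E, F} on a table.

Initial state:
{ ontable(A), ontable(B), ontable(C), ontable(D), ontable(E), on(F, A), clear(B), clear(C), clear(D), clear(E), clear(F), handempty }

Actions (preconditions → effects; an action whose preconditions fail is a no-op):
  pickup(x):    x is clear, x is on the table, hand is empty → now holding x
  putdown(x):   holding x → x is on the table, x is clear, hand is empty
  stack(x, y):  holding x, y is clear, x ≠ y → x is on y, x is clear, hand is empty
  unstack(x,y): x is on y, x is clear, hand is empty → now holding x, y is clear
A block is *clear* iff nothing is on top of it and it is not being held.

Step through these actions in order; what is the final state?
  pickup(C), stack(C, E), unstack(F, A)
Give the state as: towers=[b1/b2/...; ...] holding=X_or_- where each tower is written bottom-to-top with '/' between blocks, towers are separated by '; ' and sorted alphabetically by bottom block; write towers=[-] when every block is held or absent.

towers=[A; B; D; E/C] holding=F

step 1 (pickup(C)): towers=[A/F; B; D; E] holding=C
step 2 (stack(C, E)): towers=[A/F; B; D; E/C] holding=-
step 3 (unstack(F, A)): towers=[A; B; D; E/C] holding=F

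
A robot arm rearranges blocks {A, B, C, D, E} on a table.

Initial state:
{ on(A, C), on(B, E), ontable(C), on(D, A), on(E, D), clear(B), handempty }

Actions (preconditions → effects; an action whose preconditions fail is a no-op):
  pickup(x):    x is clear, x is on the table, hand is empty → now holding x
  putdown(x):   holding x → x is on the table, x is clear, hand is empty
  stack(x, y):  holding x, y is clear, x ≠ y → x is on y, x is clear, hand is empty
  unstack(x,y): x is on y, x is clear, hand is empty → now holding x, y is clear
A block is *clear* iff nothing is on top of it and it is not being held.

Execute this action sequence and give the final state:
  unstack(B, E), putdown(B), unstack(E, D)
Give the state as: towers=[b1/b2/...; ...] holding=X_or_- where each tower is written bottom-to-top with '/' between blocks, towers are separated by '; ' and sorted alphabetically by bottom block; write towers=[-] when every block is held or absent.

towers=[B; C/A/D] holding=E

step 1 (unstack(B, E)): towers=[C/A/D/E] holding=B
step 2 (putdown(B)): towers=[B; C/A/D/E] holding=-
step 3 (unstack(E, D)): towers=[B; C/A/D] holding=E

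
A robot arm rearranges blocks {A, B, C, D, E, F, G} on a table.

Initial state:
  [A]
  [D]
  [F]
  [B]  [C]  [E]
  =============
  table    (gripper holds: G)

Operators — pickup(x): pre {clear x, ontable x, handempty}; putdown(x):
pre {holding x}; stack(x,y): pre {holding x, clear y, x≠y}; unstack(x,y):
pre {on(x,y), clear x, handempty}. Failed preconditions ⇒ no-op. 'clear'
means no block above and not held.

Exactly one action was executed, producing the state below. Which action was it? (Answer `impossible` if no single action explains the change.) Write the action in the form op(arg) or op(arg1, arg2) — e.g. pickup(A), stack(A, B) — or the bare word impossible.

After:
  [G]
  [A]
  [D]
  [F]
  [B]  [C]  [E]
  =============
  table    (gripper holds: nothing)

target: towers=[B/F/D/A/G; C; E] holding=-
        putdown(G) → towers=[B/F/D/A; C; E; G] holding=-
       stack(G, A) → towers=[B/F/D/A/G; C; E] holding=-  ← match
       stack(G, E) → towers=[B/F/D/A; C; E/G] holding=-
       stack(G, C) → towers=[B/F/D/A; C/G; E] holding=-

stack(G, A)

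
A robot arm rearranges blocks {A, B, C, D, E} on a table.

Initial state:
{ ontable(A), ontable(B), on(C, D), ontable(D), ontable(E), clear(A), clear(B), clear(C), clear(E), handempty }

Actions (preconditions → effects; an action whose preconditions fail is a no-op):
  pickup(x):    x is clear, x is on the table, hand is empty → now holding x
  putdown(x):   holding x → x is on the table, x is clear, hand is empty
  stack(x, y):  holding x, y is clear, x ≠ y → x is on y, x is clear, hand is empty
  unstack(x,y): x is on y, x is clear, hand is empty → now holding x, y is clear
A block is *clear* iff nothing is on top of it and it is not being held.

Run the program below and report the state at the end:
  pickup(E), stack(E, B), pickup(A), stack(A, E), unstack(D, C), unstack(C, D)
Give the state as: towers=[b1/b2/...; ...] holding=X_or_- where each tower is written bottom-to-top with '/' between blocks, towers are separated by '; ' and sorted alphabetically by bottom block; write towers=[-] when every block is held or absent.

step 1 (pickup(E)): towers=[A; B; D/C] holding=E
step 2 (stack(E, B)): towers=[A; B/E; D/C] holding=-
step 3 (pickup(A)): towers=[B/E; D/C] holding=A
step 4 (stack(A, E)): towers=[B/E/A; D/C] holding=-
step 5 (unstack(D, C)) [no-op]: towers=[B/E/A; D/C] holding=-
step 6 (unstack(C, D)): towers=[B/E/A; D] holding=C

towers=[B/E/A; D] holding=C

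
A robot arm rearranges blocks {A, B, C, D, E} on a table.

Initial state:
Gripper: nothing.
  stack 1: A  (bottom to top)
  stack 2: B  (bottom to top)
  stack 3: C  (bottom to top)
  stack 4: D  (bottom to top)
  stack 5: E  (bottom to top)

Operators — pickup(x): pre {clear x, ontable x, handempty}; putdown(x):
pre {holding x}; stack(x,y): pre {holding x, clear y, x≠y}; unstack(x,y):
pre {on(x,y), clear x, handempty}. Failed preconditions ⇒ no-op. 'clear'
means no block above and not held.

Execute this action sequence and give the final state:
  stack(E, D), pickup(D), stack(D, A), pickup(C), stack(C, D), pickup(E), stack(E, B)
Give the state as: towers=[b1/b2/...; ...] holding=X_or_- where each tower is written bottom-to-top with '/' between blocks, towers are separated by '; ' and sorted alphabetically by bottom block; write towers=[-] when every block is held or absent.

step 1 (stack(E, D)) [no-op]: towers=[A; B; C; D; E] holding=-
step 2 (pickup(D)): towers=[A; B; C; E] holding=D
step 3 (stack(D, A)): towers=[A/D; B; C; E] holding=-
step 4 (pickup(C)): towers=[A/D; B; E] holding=C
step 5 (stack(C, D)): towers=[A/D/C; B; E] holding=-
step 6 (pickup(E)): towers=[A/D/C; B] holding=E
step 7 (stack(E, B)): towers=[A/D/C; B/E] holding=-

towers=[A/D/C; B/E] holding=-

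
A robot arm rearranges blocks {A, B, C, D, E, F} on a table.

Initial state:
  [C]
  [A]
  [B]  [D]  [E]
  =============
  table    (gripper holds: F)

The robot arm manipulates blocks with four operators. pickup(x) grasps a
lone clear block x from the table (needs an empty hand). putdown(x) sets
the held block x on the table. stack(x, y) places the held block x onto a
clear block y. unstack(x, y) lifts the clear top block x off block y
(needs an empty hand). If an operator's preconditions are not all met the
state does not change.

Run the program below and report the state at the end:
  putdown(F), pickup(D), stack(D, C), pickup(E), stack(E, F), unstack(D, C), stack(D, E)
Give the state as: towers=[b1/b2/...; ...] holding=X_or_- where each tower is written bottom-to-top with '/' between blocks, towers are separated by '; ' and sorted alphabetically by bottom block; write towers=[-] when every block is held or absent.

step 1 (putdown(F)): towers=[B/A/C; D; E; F] holding=-
step 2 (pickup(D)): towers=[B/A/C; E; F] holding=D
step 3 (stack(D, C)): towers=[B/A/C/D; E; F] holding=-
step 4 (pickup(E)): towers=[B/A/C/D; F] holding=E
step 5 (stack(E, F)): towers=[B/A/C/D; F/E] holding=-
step 6 (unstack(D, C)): towers=[B/A/C; F/E] holding=D
step 7 (stack(D, E)): towers=[B/A/C; F/E/D] holding=-

towers=[B/A/C; F/E/D] holding=-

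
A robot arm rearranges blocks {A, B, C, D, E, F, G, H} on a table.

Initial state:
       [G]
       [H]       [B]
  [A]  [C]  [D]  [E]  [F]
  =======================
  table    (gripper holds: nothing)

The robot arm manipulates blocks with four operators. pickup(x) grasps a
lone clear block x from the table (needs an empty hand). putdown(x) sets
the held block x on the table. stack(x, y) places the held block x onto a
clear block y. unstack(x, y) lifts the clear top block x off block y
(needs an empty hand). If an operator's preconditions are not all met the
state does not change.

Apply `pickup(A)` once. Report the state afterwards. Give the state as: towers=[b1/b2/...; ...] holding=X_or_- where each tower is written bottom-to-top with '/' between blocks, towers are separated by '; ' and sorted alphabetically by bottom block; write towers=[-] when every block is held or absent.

before: towers=[A; C/H/G; D; E/B; F] holding=-
pre[pickup(A)]: clear(A) ✓, ontable(A) ✓, handempty ✓
all met → apply pickup(A)
after:  towers=[C/H/G; D; E/B; F] holding=A

towers=[C/H/G; D; E/B; F] holding=A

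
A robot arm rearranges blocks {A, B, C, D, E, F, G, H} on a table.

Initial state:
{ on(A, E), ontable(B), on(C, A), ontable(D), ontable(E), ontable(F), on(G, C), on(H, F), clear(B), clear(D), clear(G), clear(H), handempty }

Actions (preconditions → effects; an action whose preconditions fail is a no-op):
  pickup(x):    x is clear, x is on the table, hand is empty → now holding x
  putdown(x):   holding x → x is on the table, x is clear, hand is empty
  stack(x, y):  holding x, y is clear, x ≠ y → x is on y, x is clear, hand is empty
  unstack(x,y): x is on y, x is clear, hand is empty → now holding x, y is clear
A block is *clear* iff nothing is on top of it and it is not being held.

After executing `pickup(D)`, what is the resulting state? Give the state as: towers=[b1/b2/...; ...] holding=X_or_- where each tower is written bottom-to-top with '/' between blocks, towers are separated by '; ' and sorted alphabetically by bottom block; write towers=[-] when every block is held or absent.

towers=[B; E/A/C/G; F/H] holding=D

before: towers=[B; D; E/A/C/G; F/H] holding=-
pre[pickup(D)]: clear(D) yes, ontable(D) yes, handempty yes
all met → apply pickup(D)
after:  towers=[B; E/A/C/G; F/H] holding=D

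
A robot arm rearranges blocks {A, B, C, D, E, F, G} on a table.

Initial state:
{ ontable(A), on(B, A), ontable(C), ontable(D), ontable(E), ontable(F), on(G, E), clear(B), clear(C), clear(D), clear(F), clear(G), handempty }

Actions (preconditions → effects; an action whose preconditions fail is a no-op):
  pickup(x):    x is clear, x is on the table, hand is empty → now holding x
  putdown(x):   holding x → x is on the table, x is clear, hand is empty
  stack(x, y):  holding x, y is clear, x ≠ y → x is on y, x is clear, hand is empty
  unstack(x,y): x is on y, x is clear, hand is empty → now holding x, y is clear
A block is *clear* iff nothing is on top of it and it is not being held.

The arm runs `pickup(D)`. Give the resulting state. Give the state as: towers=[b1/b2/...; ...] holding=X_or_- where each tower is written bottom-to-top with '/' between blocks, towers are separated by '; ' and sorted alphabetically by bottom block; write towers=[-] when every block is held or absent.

before: towers=[A/B; C; D; E/G; F] holding=-
pre[pickup(D)]: clear(D) yes, ontable(D) yes, handempty yes
all met → apply pickup(D)
after:  towers=[A/B; C; E/G; F] holding=D

towers=[A/B; C; E/G; F] holding=D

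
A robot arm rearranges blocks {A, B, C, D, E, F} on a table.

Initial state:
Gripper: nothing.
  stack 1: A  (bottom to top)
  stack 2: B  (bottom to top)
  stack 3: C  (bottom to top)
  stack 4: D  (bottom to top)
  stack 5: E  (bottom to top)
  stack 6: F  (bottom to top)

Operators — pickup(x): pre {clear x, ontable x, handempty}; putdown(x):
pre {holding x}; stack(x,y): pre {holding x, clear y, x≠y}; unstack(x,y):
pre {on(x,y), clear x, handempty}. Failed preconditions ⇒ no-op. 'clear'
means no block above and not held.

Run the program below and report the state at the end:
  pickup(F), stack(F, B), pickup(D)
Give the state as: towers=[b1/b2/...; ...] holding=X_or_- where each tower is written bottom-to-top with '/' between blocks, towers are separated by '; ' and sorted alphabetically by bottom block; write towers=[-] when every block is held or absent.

step 1 (pickup(F)): towers=[A; B; C; D; E] holding=F
step 2 (stack(F, B)): towers=[A; B/F; C; D; E] holding=-
step 3 (pickup(D)): towers=[A; B/F; C; E] holding=D

towers=[A; B/F; C; E] holding=D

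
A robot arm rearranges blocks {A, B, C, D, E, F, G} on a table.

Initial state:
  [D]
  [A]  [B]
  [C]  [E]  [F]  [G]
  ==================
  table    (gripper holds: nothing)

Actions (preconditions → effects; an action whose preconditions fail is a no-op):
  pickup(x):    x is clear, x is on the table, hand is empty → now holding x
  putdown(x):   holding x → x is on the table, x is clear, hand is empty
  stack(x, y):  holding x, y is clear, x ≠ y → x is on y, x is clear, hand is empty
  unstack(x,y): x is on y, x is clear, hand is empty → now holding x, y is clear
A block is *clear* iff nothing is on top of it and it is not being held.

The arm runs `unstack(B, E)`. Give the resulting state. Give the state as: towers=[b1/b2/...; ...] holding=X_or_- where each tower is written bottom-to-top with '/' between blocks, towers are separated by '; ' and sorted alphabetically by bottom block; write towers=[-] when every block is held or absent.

before: towers=[C/A/D; E/B; F; G] holding=-
pre[unstack(B, E)]: on(B,E) ok, clear(B) ok, handempty ok
all met → apply unstack(B, E)
after:  towers=[C/A/D; E; F; G] holding=B

towers=[C/A/D; E; F; G] holding=B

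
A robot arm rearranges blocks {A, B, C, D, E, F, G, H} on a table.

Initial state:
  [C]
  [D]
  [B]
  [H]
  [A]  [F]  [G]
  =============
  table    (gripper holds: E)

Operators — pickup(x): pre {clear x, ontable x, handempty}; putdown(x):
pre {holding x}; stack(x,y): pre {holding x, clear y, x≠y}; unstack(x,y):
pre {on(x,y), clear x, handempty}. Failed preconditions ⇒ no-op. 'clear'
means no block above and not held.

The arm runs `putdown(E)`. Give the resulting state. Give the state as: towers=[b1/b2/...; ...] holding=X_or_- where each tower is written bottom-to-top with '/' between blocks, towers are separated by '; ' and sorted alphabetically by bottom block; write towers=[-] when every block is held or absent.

towers=[A/H/B/D/C; E; F; G] holding=-

before: towers=[A/H/B/D/C; F; G] holding=E
pre[putdown(E)]: holding(E) ok
all met → apply putdown(E)
after:  towers=[A/H/B/D/C; E; F; G] holding=-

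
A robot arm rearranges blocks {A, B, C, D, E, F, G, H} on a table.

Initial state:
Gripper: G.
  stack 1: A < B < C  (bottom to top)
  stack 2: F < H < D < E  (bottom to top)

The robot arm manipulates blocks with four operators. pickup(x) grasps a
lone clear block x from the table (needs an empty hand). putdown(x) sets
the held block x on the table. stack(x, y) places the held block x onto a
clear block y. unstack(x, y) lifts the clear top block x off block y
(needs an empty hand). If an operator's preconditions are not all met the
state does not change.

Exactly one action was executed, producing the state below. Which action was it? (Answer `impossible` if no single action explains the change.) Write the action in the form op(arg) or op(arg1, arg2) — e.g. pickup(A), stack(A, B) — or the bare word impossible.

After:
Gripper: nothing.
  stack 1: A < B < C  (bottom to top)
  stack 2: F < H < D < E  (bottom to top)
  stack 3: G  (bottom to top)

target: towers=[A/B/C; F/H/D/E; G] holding=-
        putdown(G) → towers=[A/B/C; F/H/D/E; G] holding=-  ← match
       stack(G, E) → towers=[A/B/C; F/H/D/E/G] holding=-
       stack(G, C) → towers=[A/B/C/G; F/H/D/E] holding=-

putdown(G)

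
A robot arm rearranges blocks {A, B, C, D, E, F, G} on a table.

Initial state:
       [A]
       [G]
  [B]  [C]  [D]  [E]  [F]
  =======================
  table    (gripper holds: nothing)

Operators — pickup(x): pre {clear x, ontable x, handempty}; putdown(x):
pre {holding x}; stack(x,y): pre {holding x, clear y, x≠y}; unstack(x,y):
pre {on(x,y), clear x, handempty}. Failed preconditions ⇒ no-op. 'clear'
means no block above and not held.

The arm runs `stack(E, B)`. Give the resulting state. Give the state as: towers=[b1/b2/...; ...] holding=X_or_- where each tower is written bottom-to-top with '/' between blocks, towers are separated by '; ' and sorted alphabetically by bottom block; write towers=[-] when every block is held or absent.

before: towers=[B; C/G/A; D; E; F] holding=-
pre[stack(E, B)]: holding(E) ✗, clear(B) ✓, E≠B ✓
holding(E) unmet → stack(E, B) is a no-op
after:  towers=[B; C/G/A; D; E; F] holding=-

towers=[B; C/G/A; D; E; F] holding=-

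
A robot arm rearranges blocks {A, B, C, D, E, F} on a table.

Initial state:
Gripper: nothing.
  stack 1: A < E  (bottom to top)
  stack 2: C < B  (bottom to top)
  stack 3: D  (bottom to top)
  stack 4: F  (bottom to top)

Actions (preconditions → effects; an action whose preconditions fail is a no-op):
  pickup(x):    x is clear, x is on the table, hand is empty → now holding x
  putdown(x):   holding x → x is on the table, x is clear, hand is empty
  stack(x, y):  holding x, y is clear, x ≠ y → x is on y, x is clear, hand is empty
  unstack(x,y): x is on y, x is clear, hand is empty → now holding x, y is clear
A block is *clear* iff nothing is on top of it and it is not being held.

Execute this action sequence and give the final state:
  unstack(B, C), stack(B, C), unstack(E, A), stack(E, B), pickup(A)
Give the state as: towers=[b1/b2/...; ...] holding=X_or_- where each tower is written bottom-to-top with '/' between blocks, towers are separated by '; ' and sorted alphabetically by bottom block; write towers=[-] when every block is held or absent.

step 1 (unstack(B, C)): towers=[A/E; C; D; F] holding=B
step 2 (stack(B, C)): towers=[A/E; C/B; D; F] holding=-
step 3 (unstack(E, A)): towers=[A; C/B; D; F] holding=E
step 4 (stack(E, B)): towers=[A; C/B/E; D; F] holding=-
step 5 (pickup(A)): towers=[C/B/E; D; F] holding=A

towers=[C/B/E; D; F] holding=A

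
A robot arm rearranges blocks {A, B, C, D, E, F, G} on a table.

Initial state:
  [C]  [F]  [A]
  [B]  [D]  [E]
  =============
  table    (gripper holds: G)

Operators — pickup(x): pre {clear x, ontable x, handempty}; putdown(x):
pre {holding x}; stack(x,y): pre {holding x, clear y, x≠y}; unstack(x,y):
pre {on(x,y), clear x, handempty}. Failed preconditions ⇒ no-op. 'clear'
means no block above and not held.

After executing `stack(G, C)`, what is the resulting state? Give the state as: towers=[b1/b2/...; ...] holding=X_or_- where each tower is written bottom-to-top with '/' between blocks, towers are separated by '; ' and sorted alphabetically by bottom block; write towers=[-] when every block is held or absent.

towers=[B/C/G; D/F; E/A] holding=-

before: towers=[B/C; D/F; E/A] holding=G
pre[stack(G, C)]: holding(G) yes, clear(C) yes, G≠C yes
all met → apply stack(G, C)
after:  towers=[B/C/G; D/F; E/A] holding=-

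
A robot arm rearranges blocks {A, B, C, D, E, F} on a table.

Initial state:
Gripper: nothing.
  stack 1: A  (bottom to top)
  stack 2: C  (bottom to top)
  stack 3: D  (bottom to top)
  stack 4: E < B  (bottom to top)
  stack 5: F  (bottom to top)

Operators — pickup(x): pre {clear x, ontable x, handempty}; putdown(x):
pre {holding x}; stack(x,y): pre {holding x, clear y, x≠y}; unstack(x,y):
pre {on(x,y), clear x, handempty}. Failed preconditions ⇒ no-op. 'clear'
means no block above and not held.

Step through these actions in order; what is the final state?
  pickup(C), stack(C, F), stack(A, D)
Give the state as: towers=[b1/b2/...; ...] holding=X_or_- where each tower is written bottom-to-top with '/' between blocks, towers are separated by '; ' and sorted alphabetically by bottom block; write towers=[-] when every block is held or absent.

towers=[A; D; E/B; F/C] holding=-

step 1 (pickup(C)): towers=[A; D; E/B; F] holding=C
step 2 (stack(C, F)): towers=[A; D; E/B; F/C] holding=-
step 3 (stack(A, D)) [no-op]: towers=[A; D; E/B; F/C] holding=-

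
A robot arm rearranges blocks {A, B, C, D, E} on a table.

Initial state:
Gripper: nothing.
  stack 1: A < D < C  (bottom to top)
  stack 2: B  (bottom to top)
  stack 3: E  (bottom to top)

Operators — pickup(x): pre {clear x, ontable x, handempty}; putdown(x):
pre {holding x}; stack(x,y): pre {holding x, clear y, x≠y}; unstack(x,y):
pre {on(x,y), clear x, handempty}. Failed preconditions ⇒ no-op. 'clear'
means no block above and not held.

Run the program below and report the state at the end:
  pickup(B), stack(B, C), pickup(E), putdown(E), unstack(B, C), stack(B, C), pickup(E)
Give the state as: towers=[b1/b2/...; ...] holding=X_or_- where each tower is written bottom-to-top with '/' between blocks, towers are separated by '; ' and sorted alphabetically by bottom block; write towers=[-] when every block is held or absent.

step 1 (pickup(B)): towers=[A/D/C; E] holding=B
step 2 (stack(B, C)): towers=[A/D/C/B; E] holding=-
step 3 (pickup(E)): towers=[A/D/C/B] holding=E
step 4 (putdown(E)): towers=[A/D/C/B; E] holding=-
step 5 (unstack(B, C)): towers=[A/D/C; E] holding=B
step 6 (stack(B, C)): towers=[A/D/C/B; E] holding=-
step 7 (pickup(E)): towers=[A/D/C/B] holding=E

towers=[A/D/C/B] holding=E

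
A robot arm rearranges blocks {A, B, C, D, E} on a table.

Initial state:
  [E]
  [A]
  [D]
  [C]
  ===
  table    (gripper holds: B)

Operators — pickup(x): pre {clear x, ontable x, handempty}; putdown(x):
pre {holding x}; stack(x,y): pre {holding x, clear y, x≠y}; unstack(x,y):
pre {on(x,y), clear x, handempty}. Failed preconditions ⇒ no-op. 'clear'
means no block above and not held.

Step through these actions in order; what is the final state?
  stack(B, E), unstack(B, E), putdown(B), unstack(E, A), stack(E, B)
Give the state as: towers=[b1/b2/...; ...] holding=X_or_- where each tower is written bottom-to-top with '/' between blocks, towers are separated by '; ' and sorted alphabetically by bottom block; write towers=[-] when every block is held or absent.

step 1 (stack(B, E)): towers=[C/D/A/E/B] holding=-
step 2 (unstack(B, E)): towers=[C/D/A/E] holding=B
step 3 (putdown(B)): towers=[B; C/D/A/E] holding=-
step 4 (unstack(E, A)): towers=[B; C/D/A] holding=E
step 5 (stack(E, B)): towers=[B/E; C/D/A] holding=-

towers=[B/E; C/D/A] holding=-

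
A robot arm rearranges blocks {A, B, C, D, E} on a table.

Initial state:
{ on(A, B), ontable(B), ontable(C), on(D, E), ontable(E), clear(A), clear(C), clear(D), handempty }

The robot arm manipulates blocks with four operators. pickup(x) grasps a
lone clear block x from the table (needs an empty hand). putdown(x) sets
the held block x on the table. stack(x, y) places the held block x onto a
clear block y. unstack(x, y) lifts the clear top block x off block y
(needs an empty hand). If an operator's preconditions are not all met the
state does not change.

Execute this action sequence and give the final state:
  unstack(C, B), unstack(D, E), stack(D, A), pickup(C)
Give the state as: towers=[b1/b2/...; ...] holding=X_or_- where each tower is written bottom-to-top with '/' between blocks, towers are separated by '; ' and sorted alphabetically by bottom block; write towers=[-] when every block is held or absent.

towers=[B/A/D; E] holding=C

step 1 (unstack(C, B)) [no-op]: towers=[B/A; C; E/D] holding=-
step 2 (unstack(D, E)): towers=[B/A; C; E] holding=D
step 3 (stack(D, A)): towers=[B/A/D; C; E] holding=-
step 4 (pickup(C)): towers=[B/A/D; E] holding=C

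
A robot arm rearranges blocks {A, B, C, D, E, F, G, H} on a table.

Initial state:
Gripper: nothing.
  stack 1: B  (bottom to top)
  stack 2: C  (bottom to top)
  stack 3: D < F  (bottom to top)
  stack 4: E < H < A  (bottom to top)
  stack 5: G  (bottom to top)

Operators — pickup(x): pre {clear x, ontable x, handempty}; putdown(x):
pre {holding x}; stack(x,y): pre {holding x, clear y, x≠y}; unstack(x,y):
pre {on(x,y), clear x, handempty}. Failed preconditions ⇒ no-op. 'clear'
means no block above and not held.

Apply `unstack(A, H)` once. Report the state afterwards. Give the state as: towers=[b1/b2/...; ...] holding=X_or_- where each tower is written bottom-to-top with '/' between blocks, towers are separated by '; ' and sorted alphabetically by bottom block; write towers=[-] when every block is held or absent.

towers=[B; C; D/F; E/H; G] holding=A

before: towers=[B; C; D/F; E/H/A; G] holding=-
pre[unstack(A, H)]: on(A,H) yes, clear(A) yes, handempty yes
all met → apply unstack(A, H)
after:  towers=[B; C; D/F; E/H; G] holding=A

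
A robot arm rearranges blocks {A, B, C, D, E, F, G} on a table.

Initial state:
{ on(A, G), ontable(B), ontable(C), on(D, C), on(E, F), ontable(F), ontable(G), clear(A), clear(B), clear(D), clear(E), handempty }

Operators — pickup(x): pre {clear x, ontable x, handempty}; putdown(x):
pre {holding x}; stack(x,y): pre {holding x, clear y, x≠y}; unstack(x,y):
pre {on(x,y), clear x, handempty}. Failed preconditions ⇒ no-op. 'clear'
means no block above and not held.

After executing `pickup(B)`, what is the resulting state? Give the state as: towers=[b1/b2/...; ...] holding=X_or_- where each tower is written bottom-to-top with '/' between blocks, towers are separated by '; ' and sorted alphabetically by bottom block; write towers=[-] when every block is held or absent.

before: towers=[B; C/D; F/E; G/A] holding=-
pre[pickup(B)]: clear(B) ✓, ontable(B) ✓, handempty ✓
all met → apply pickup(B)
after:  towers=[C/D; F/E; G/A] holding=B

towers=[C/D; F/E; G/A] holding=B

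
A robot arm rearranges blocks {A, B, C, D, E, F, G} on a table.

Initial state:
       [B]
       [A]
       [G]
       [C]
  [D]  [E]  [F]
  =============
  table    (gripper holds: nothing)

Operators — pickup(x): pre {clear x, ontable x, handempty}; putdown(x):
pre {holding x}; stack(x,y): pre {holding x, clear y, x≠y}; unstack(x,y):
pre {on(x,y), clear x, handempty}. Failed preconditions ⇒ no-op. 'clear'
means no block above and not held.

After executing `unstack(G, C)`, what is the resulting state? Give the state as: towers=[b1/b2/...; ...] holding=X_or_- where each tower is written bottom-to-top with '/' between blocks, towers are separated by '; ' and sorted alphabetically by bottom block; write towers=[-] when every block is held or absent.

towers=[D; E/C/G/A/B; F] holding=-

before: towers=[D; E/C/G/A/B; F] holding=-
pre[unstack(G, C)]: on(G,C) ok, clear(G) fail, handempty ok
clear(G) unmet → unstack(G, C) is a no-op
after:  towers=[D; E/C/G/A/B; F] holding=-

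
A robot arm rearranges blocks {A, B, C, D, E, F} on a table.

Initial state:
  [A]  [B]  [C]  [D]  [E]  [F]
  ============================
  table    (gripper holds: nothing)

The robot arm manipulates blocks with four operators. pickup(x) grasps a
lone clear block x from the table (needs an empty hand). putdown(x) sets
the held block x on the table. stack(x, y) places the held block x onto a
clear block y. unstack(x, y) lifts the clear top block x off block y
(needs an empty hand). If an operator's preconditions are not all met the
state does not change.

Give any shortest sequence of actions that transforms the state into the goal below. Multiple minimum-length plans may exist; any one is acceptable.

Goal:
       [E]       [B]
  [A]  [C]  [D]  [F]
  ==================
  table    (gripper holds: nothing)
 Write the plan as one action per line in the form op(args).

step 1 (pickup(B)): towers=[A; C; D; E; F] holding=B
step 2 (stack(B, F)): towers=[A; C; D; E; F/B] holding=-
step 3 (pickup(E)): towers=[A; C; D; F/B] holding=E
step 4 (stack(E, C)): towers=[A; C/E; D; F/B] holding=-
goal check: towers=[A; C/E; D; F/B] holding=- — reached (length 4, optimal by BFS)

pickup(B)
stack(B, F)
pickup(E)
stack(E, C)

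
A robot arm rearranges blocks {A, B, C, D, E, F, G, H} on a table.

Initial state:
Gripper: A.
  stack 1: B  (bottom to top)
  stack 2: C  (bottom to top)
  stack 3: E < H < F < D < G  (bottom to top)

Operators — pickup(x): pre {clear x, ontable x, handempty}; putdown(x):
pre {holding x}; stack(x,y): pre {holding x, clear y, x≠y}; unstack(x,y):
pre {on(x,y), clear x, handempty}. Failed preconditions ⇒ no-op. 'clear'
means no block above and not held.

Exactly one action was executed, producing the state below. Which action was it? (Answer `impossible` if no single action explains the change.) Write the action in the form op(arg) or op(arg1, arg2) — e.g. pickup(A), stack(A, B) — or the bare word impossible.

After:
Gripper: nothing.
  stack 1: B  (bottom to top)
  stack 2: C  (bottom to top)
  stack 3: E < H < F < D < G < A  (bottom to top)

stack(A, G)

target: towers=[B; C; E/H/F/D/G/A] holding=-
        putdown(A) → towers=[A; B; C; E/H/F/D/G] holding=-
       stack(A, G) → towers=[B; C; E/H/F/D/G/A] holding=-  ← match
       stack(A, B) → towers=[B/A; C; E/H/F/D/G] holding=-
       stack(A, C) → towers=[B; C/A; E/H/F/D/G] holding=-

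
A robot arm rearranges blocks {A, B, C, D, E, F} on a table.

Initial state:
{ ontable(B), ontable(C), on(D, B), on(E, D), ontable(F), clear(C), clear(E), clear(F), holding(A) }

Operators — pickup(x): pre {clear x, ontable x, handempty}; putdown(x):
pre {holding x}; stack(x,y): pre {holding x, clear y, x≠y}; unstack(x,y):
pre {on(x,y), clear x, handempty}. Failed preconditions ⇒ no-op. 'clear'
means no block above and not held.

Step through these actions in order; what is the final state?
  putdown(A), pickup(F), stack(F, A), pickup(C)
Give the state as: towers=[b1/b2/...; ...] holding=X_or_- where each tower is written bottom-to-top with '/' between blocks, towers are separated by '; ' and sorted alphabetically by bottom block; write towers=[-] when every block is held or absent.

towers=[A/F; B/D/E] holding=C

step 1 (putdown(A)): towers=[A; B/D/E; C; F] holding=-
step 2 (pickup(F)): towers=[A; B/D/E; C] holding=F
step 3 (stack(F, A)): towers=[A/F; B/D/E; C] holding=-
step 4 (pickup(C)): towers=[A/F; B/D/E] holding=C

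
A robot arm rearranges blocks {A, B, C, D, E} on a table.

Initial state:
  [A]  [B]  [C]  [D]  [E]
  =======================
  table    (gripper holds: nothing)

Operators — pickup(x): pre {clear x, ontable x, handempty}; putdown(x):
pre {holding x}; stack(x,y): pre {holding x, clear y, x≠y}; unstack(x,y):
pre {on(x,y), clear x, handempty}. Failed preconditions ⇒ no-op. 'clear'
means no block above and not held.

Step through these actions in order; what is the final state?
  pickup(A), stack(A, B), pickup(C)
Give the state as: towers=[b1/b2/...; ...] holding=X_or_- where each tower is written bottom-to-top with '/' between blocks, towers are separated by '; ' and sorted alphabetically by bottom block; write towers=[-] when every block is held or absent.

towers=[B/A; D; E] holding=C

step 1 (pickup(A)): towers=[B; C; D; E] holding=A
step 2 (stack(A, B)): towers=[B/A; C; D; E] holding=-
step 3 (pickup(C)): towers=[B/A; D; E] holding=C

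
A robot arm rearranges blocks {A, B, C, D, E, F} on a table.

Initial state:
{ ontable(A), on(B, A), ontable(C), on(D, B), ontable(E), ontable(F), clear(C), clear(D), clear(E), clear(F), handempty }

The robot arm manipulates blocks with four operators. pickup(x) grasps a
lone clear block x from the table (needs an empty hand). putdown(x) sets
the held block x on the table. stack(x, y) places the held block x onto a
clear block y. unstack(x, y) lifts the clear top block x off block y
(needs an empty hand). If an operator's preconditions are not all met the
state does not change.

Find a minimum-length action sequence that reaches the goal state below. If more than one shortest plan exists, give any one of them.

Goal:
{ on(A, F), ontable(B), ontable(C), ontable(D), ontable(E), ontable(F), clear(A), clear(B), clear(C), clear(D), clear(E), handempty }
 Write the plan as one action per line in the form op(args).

step 1 (unstack(D, B)): towers=[A/B; C; E; F] holding=D
step 2 (putdown(D)): towers=[A/B; C; D; E; F] holding=-
step 3 (unstack(B, A)): towers=[A; C; D; E; F] holding=B
step 4 (putdown(B)): towers=[A; B; C; D; E; F] holding=-
step 5 (pickup(A)): towers=[B; C; D; E; F] holding=A
step 6 (stack(A, F)): towers=[B; C; D; E; F/A] holding=-
goal check: towers=[B; C; D; E; F/A] holding=- — reached (length 6, optimal by BFS)

unstack(D, B)
putdown(D)
unstack(B, A)
putdown(B)
pickup(A)
stack(A, F)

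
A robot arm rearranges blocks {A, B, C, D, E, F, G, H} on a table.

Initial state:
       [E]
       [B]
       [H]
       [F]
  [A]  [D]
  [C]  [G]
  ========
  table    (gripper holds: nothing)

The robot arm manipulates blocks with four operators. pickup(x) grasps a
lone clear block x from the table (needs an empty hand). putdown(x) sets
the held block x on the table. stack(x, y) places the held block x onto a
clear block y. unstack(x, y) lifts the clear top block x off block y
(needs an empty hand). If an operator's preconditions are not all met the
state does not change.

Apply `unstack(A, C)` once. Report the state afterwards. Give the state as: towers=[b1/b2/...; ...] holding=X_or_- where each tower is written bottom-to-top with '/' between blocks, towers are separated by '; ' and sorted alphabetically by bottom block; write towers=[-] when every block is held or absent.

towers=[C; G/D/F/H/B/E] holding=A

before: towers=[C/A; G/D/F/H/B/E] holding=-
pre[unstack(A, C)]: on(A,C) yes, clear(A) yes, handempty yes
all met → apply unstack(A, C)
after:  towers=[C; G/D/F/H/B/E] holding=A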